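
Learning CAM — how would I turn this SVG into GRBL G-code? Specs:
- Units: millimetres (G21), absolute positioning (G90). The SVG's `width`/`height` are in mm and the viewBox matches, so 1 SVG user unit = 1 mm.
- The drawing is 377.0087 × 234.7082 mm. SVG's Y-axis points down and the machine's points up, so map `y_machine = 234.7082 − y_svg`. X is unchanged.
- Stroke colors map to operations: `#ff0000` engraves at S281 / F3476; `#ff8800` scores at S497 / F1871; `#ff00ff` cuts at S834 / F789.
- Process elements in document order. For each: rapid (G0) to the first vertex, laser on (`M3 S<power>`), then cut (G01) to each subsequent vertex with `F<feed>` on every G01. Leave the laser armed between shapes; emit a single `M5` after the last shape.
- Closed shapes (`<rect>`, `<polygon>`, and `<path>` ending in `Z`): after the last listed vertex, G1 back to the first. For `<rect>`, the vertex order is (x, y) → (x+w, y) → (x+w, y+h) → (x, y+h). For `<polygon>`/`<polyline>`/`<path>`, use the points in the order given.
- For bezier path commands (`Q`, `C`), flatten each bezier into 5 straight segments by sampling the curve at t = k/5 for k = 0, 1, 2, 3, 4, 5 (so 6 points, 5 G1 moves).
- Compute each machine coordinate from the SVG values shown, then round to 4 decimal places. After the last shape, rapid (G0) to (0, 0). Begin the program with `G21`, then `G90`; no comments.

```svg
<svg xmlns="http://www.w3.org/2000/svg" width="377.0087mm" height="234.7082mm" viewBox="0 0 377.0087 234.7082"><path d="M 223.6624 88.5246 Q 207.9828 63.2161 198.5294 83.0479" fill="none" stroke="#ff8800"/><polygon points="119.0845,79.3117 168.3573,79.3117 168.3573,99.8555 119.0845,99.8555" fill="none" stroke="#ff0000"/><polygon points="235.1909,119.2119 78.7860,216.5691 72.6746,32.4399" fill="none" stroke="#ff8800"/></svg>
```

G21
G90
G0 X223.6624 Y146.1836
M3 S497
G01 X217.6396 Y154.5014 F1871
G01 X212.1149 Y159.2080 F1871
G01 X207.0883 Y160.3033 F1871
G01 X202.5598 Y157.7874 F1871
G01 X198.5294 Y151.6603 F1871
G0 X119.0845 Y155.3965
M3 S281
G01 X168.3573 Y155.3965 F3476
G01 X168.3573 Y134.8527 F3476
G01 X119.0845 Y134.8527 F3476
G01 X119.0845 Y155.3965 F3476
G0 X235.1909 Y115.4963
M3 S497
G01 X78.7860 Y18.1391 F1871
G01 X72.6746 Y202.2683 F1871
G01 X235.1909 Y115.4963 F1871
M5
G0 X0.0000 Y0.0000

viewBox `0 0 377.0087 234.7082` with mm width/height → 1 unit = 1 mm. Flip: y_m = 234.7082 − y_svg.

**Shape 1** — `<path>` quadratic bezier, stroke `#ff8800` → score (S497, F1871). Control points (SVG): P0=(223.6624,88.5246), P1=(207.9828,63.2161), P2=(198.5294,83.0479); sampled at t=k/5. Machine vertices: (223.6624,146.1836) → (217.6396,154.5014) → (212.1149,159.2080) → (207.0883,160.3033) → (202.5598,157.7874) → (198.5294,151.6603). Open path.

**Shape 2** — `<polygon>` rectangle, stroke `#ff0000` → engrave (S281, F3476). Machine vertices: (119.0845,155.3965) → (168.3573,155.3965) → (168.3573,134.8527) → (119.0845,134.8527) → (119.0845,155.3965). Closed: final G1 returns to the first vertex.

**Shape 3** — `<polygon>` regular polygon, stroke `#ff8800` → score (S497, F1871). Machine vertices: (235.1909,115.4963) → (78.7860,18.1391) → (72.6746,202.2683) → (235.1909,115.4963). Closed: final G1 returns to the first vertex.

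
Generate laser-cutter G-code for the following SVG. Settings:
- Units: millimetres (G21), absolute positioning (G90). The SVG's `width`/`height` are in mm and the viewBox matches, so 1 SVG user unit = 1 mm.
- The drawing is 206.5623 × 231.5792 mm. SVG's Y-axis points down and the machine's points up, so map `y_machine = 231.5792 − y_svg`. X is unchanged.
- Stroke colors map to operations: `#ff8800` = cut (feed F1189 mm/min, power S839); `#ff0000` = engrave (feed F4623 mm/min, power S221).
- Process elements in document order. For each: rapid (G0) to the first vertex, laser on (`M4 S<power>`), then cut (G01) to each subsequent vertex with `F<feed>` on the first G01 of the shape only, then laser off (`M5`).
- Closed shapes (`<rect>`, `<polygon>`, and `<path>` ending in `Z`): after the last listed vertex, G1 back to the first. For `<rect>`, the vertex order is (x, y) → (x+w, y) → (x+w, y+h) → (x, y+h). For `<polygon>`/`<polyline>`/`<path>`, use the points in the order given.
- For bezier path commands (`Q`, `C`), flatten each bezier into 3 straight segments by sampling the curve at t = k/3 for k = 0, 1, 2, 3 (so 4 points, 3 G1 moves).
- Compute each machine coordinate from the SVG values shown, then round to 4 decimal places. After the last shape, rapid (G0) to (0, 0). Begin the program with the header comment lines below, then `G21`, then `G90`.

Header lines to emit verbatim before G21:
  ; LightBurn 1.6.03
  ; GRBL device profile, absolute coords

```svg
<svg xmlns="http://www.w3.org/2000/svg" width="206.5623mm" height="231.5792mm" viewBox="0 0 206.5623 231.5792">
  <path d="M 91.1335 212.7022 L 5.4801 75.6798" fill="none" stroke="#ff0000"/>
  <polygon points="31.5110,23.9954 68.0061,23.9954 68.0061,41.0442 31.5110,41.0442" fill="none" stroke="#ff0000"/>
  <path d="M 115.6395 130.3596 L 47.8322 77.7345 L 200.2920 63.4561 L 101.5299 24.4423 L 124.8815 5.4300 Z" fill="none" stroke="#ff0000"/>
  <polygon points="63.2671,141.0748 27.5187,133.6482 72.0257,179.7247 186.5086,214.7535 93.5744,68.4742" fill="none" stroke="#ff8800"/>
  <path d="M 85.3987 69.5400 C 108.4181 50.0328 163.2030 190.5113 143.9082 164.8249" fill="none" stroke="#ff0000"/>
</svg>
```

Since the viewBox matches the mm dimensions, user units are millimetres directly. The only transform is the Y-flip y_m = 231.5792 − y_svg.

Shape 1 is a line segment drawn with `<path>`. Its stroke #ff0000 means engrave at S221, F4623. After flipping Y the toolpath is (91.1335,18.8770) → (5.4801,155.8994).

Shape 2 is a rectangle drawn with `<polygon>`. Its stroke #ff0000 means engrave at S221, F4623. After flipping Y the toolpath is (31.5110,207.5838) → (68.0061,207.5838) → (68.0061,190.5350) → (31.5110,190.5350) → (31.5110,207.5838), returning to the start.

Shape 3 is a closed polygon drawn with `<path>`. Its stroke #ff0000 means engrave at S221, F4623. After flipping Y the toolpath is (115.6395,101.2196) → (47.8322,153.8447) → (200.2920,168.1231) → (101.5299,207.1369) → (124.8815,226.1492) → (115.6395,101.2196), returning to the start.

Shape 4 is a closed polygon drawn with `<polygon>`. Its stroke #ff8800 means cut at S839, F1189. After flipping Y the toolpath is (63.2671,90.5044) → (27.5187,97.9310) → (72.0257,51.8545) → (186.5086,16.8257) → (93.5744,163.1050) → (63.2671,90.5044), returning to the start.

Shape 5 is a cubic bezier drawn with `<path>`. Its stroke #ff0000 means engrave at S221, F4623. After flipping Y the toolpath is (85.3987,162.0392) → (115.0864,140.2975) → (142.4300,84.3765) → (143.9082,66.7543).

; LightBurn 1.6.03
; GRBL device profile, absolute coords
G21
G90
G0 X91.1335 Y18.8770
M4 S221
G01 X5.4801 Y155.8994 F4623
M5
G0 X31.5110 Y207.5838
M4 S221
G01 X68.0061 Y207.5838 F4623
G01 X68.0061 Y190.5350
G01 X31.5110 Y190.5350
G01 X31.5110 Y207.5838
M5
G0 X115.6395 Y101.2196
M4 S221
G01 X47.8322 Y153.8447 F4623
G01 X200.2920 Y168.1231
G01 X101.5299 Y207.1369
G01 X124.8815 Y226.1492
G01 X115.6395 Y101.2196
M5
G0 X63.2671 Y90.5044
M4 S839
G01 X27.5187 Y97.9310 F1189
G01 X72.0257 Y51.8545
G01 X186.5086 Y16.8257
G01 X93.5744 Y163.1050
G01 X63.2671 Y90.5044
M5
G0 X85.3987 Y162.0392
M4 S221
G01 X115.0864 Y140.2975 F4623
G01 X142.4300 Y84.3765
G01 X143.9082 Y66.7543
M5
G0 X0.0000 Y0.0000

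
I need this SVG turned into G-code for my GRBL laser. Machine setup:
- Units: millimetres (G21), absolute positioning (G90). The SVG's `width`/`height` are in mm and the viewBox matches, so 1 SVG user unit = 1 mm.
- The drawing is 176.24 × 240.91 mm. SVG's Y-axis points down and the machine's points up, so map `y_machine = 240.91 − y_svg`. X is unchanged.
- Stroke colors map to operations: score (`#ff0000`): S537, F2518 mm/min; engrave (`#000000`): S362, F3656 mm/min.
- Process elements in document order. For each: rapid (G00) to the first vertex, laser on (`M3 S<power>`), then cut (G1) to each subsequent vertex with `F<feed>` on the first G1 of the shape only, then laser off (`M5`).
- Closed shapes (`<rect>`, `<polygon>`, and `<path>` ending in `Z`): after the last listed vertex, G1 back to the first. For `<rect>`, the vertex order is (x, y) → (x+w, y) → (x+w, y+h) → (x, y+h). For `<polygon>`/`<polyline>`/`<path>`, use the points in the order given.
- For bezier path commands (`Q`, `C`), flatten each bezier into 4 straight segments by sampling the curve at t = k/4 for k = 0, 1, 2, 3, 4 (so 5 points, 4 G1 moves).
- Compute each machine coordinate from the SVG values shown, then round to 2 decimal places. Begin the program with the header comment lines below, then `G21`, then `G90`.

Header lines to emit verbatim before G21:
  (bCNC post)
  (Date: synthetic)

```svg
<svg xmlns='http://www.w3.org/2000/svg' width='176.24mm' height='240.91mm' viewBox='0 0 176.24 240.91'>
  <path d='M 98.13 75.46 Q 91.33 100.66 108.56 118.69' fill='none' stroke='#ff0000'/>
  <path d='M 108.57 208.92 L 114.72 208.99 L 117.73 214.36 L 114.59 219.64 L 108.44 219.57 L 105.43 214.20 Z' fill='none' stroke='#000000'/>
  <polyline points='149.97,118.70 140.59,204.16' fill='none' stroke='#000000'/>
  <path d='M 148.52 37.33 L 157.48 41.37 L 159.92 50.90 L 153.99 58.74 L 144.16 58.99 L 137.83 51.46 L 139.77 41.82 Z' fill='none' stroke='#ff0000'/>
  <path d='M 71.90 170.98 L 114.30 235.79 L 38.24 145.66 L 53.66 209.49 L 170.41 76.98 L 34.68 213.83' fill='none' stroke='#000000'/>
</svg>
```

(bCNC post)
(Date: synthetic)
G21
G90
G00 X98.13 Y165.45
M3 S537
G1 X96.23 Y153.30 F2518
G1 X97.34 Y142.04
G1 X101.45 Y131.68
G1 X108.56 Y122.22
M5
G00 X108.57 Y31.99
M3 S362
G1 X114.72 Y31.92 F3656
G1 X117.73 Y26.55
G1 X114.59 Y21.27
G1 X108.44 Y21.34
G1 X105.43 Y26.71
G1 X108.57 Y31.99
M5
G00 X149.97 Y122.21
M3 S362
G1 X140.59 Y36.75 F3656
M5
G00 X148.52 Y203.58
M3 S537
G1 X157.48 Y199.54 F2518
G1 X159.92 Y190.01
G1 X153.99 Y182.17
G1 X144.16 Y181.92
G1 X137.83 Y189.45
G1 X139.77 Y199.09
G1 X148.52 Y203.58
M5
G00 X71.90 Y69.93
M3 S362
G1 X114.30 Y5.12 F3656
G1 X38.24 Y95.25
G1 X53.66 Y31.42
G1 X170.41 Y163.93
G1 X34.68 Y27.08
M5

Since the viewBox matches the mm dimensions, user units are millimetres directly. The only transform is the Y-flip y_m = 240.91 − y_svg.

Shape 1 is a quadratic bezier drawn with `<path>`. Its stroke #ff0000 means score at S537, F2518. After flipping Y the toolpath is (98.13,165.45) → (96.23,153.30) → (97.34,142.04) → (101.45,131.68) → (108.56,122.22).

Shape 2 is a regular polygon drawn with `<path>`. Its stroke #000000 means engrave at S362, F3656. After flipping Y the toolpath is (108.57,31.99) → (114.72,31.92) → (117.73,26.55) → (114.59,21.27) → (108.44,21.34) → (105.43,26.71) → (108.57,31.99), returning to the start.

Shape 3 is a line segment drawn with `<polyline>`. Its stroke #000000 means engrave at S362, F3656. After flipping Y the toolpath is (149.97,122.21) → (140.59,36.75).

Shape 4 is a regular polygon drawn with `<path>`. Its stroke #ff0000 means score at S537, F2518. After flipping Y the toolpath is (148.52,203.58) → (157.48,199.54) → (159.92,190.01) → (153.99,182.17) → (144.16,181.92) → (137.83,189.45) → (139.77,199.09) → (148.52,203.58), returning to the start.

Shape 5 is a open polyline drawn with `<path>`. Its stroke #000000 means engrave at S362, F3656. After flipping Y the toolpath is (71.90,69.93) → (114.30,5.12) → (38.24,95.25) → (53.66,31.42) → (170.41,163.93) → (34.68,27.08).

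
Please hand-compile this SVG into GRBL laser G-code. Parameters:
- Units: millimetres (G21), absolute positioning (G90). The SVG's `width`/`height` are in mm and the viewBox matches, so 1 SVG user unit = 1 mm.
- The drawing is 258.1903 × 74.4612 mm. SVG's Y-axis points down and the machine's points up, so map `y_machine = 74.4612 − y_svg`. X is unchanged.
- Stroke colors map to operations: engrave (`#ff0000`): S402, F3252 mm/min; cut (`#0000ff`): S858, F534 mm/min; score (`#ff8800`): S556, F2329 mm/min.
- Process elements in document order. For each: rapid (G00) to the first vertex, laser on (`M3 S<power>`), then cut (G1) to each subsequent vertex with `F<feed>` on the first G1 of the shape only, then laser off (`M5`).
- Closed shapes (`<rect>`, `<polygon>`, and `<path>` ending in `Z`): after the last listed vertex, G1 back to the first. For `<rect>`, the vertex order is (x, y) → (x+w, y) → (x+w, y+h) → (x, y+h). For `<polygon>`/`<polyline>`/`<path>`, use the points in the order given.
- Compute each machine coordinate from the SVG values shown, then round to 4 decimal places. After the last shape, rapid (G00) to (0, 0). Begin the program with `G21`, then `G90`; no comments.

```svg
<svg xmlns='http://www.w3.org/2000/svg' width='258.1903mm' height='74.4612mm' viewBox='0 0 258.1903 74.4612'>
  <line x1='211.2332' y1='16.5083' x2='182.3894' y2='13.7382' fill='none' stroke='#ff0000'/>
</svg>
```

G21
G90
G00 X211.2332 Y57.9529
M3 S402
G1 X182.3894 Y60.7230 F3252
M5
G00 X0.0000 Y0.0000

viewBox `0 0 258.1903 74.4612` with mm width/height → 1 unit = 1 mm. Flip: y_m = 74.4612 − y_svg.

**Shape 1** — `<line>` line segment, stroke `#ff0000` → engrave (S402, F3252). Machine vertices: (211.2332,57.9529) → (182.3894,60.7230). Open path.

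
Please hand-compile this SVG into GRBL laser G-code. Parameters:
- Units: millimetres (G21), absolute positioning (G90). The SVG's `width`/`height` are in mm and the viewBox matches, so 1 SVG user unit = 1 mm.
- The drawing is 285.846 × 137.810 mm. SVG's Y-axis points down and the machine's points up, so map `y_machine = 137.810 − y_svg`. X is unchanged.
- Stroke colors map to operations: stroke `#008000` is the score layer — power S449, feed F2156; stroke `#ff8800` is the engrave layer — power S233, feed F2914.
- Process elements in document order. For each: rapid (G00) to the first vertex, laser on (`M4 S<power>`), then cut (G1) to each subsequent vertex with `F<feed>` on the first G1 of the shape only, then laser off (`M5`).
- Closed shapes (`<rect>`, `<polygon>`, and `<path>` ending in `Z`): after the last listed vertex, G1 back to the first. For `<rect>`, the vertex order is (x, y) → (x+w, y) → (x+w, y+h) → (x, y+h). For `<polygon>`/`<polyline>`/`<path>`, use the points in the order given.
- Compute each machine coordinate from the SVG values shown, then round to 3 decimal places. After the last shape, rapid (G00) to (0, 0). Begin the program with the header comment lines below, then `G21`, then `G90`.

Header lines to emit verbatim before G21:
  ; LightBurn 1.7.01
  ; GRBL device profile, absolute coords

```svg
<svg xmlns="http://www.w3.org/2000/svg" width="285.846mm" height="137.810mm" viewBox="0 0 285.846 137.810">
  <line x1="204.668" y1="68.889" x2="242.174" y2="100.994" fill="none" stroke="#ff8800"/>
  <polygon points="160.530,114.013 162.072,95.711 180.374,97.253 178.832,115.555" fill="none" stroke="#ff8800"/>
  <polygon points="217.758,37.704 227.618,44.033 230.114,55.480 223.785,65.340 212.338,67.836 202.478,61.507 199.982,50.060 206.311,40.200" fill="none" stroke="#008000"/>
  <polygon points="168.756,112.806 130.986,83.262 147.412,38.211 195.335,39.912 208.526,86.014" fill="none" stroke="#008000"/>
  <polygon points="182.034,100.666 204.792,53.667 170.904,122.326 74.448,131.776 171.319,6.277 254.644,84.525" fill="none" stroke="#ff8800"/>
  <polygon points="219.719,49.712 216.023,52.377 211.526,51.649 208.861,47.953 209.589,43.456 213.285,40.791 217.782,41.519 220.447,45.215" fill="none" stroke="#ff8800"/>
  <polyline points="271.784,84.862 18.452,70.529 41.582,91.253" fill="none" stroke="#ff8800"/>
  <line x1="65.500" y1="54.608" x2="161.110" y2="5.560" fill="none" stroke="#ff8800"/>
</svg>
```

viewBox `0 0 285.846 137.810` with mm width/height → 1 unit = 1 mm. Flip: y_m = 137.810 − y_svg.

**Shape 1** — `<line>` line segment, stroke `#ff8800` → engrave (S233, F2914). Machine vertices: (204.668,68.921) → (242.174,36.816). Open path.

**Shape 2** — `<polygon>` regular polygon, stroke `#ff8800` → engrave (S233, F2914). Machine vertices: (160.530,23.797) → (162.072,42.099) → (180.374,40.557) → (178.832,22.255) → (160.530,23.797). Closed: final G1 returns to the first vertex.

**Shape 3** — `<polygon>` regular polygon, stroke `#008000` → score (S449, F2156). Machine vertices: (217.758,100.106) → (227.618,93.777) → (230.114,82.330) → (223.785,72.470) → (212.338,69.974) → (202.478,76.303) → (199.982,87.750) → (206.311,97.610) → (217.758,100.106). Closed: final G1 returns to the first vertex.

**Shape 4** — `<polygon>` regular polygon, stroke `#008000` → score (S449, F2156). Machine vertices: (168.756,25.004) → (130.986,54.548) → (147.412,99.599) → (195.335,97.898) → (208.526,51.796) → (168.756,25.004). Closed: final G1 returns to the first vertex.

**Shape 5** — `<polygon>` closed polygon, stroke `#ff8800` → engrave (S233, F2914). Machine vertices: (182.034,37.144) → (204.792,84.143) → (170.904,15.484) → (74.448,6.034) → (171.319,131.533) → (254.644,53.285) → (182.034,37.144). Closed: final G1 returns to the first vertex.

**Shape 6** — `<polygon>` regular polygon, stroke `#ff8800` → engrave (S233, F2914). Machine vertices: (219.719,88.098) → (216.023,85.433) → (211.526,86.161) → (208.861,89.857) → (209.589,94.354) → (213.285,97.019) → (217.782,96.291) → (220.447,92.595) → (219.719,88.098). Closed: final G1 returns to the first vertex.

**Shape 7** — `<polyline>` open polyline, stroke `#ff8800` → engrave (S233, F2914). Machine vertices: (271.784,52.948) → (18.452,67.281) → (41.582,46.557). Open path.

**Shape 8** — `<line>` line segment, stroke `#ff8800` → engrave (S233, F2914). Machine vertices: (65.500,83.202) → (161.110,132.250). Open path.

; LightBurn 1.7.01
; GRBL device profile, absolute coords
G21
G90
G00 X204.668 Y68.921
M4 S233
G1 X242.174 Y36.816 F2914
M5
G00 X160.530 Y23.797
M4 S233
G1 X162.072 Y42.099 F2914
G1 X180.374 Y40.557
G1 X178.832 Y22.255
G1 X160.530 Y23.797
M5
G00 X217.758 Y100.106
M4 S449
G1 X227.618 Y93.777 F2156
G1 X230.114 Y82.330
G1 X223.785 Y72.470
G1 X212.338 Y69.974
G1 X202.478 Y76.303
G1 X199.982 Y87.750
G1 X206.311 Y97.610
G1 X217.758 Y100.106
M5
G00 X168.756 Y25.004
M4 S449
G1 X130.986 Y54.548 F2156
G1 X147.412 Y99.599
G1 X195.335 Y97.898
G1 X208.526 Y51.796
G1 X168.756 Y25.004
M5
G00 X182.034 Y37.144
M4 S233
G1 X204.792 Y84.143 F2914
G1 X170.904 Y15.484
G1 X74.448 Y6.034
G1 X171.319 Y131.533
G1 X254.644 Y53.285
G1 X182.034 Y37.144
M5
G00 X219.719 Y88.098
M4 S233
G1 X216.023 Y85.433 F2914
G1 X211.526 Y86.161
G1 X208.861 Y89.857
G1 X209.589 Y94.354
G1 X213.285 Y97.019
G1 X217.782 Y96.291
G1 X220.447 Y92.595
G1 X219.719 Y88.098
M5
G00 X271.784 Y52.948
M4 S233
G1 X18.452 Y67.281 F2914
G1 X41.582 Y46.557
M5
G00 X65.500 Y83.202
M4 S233
G1 X161.110 Y132.250 F2914
M5
G00 X0.000 Y0.000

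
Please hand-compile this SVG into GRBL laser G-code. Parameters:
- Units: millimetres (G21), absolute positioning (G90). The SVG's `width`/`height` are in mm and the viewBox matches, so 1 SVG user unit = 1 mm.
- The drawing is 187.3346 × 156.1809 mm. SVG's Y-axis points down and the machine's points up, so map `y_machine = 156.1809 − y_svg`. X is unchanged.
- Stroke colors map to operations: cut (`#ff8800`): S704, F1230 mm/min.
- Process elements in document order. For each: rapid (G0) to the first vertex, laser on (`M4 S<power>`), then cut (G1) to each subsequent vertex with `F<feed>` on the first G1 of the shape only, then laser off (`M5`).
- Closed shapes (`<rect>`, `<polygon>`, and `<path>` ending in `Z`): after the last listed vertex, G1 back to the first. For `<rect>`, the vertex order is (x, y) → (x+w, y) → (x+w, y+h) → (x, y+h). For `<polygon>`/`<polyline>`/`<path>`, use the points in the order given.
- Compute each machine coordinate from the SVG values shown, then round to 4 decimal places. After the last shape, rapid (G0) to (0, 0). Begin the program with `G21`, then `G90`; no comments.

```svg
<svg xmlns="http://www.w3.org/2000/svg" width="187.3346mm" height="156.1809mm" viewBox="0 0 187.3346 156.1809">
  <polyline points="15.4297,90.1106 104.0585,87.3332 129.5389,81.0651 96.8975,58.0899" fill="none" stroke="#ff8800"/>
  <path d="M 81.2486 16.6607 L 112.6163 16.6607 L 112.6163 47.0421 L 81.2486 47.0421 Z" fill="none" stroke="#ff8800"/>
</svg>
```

1 u = 1 mm; y_m = 156.1809 − y.

[1] `<polyline>` open polyline, #ff8800→cut S704 F1230: (15.4297,66.0703) → (104.0585,68.8477) → (129.5389,75.1158) → (96.8975,98.0910)

[2] `<path>` rectangle, #ff8800→cut S704 F1230: (81.2486,139.5202) → (112.6163,139.5202) → (112.6163,109.1388) → (81.2486,109.1388) → (81.2486,139.5202) (closed)

G21
G90
G0 X15.4297 Y66.0703
M4 S704
G1 X104.0585 Y68.8477 F1230
G1 X129.5389 Y75.1158
G1 X96.8975 Y98.0910
M5
G0 X81.2486 Y139.5202
M4 S704
G1 X112.6163 Y139.5202 F1230
G1 X112.6163 Y109.1388
G1 X81.2486 Y109.1388
G1 X81.2486 Y139.5202
M5
G0 X0.0000 Y0.0000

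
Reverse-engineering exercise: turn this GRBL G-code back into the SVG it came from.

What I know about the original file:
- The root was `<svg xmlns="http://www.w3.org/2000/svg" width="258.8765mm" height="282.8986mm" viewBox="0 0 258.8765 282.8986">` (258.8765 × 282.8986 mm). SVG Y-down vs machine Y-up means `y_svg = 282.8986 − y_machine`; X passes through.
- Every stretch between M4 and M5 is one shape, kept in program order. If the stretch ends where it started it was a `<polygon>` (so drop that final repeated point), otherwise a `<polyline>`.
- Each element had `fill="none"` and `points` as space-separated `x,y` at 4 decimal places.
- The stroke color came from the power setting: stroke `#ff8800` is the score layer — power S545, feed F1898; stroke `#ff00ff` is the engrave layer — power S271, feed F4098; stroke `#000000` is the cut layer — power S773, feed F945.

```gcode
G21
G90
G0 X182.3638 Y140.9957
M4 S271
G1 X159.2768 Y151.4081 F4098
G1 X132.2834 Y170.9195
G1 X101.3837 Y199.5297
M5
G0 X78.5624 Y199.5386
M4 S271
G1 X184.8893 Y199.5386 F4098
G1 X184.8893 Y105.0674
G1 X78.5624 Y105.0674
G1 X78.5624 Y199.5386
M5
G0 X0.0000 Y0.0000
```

<svg xmlns="http://www.w3.org/2000/svg" width="258.8765mm" height="282.8986mm" viewBox="0 0 258.8765 282.8986">
  <polyline points="182.3638,141.9029 159.2768,131.4905 132.2834,111.9791 101.3837,83.3689" fill="none" stroke="#ff00ff"/>
  <polygon points="78.5624,83.3600 184.8893,83.3600 184.8893,177.8312 78.5624,177.8312" fill="none" stroke="#ff00ff"/>
</svg>

y_svg = 282.8986 − y_m. Every run uses S271, so all elements get stroke `#ff00ff` (engrave).

[1] open run; points: 182.3638,141.9029 159.2768,131.4905 132.2834,111.9791 101.3837,83.3689

[2] closed run; points: 78.5624,83.3600 184.8893,83.3600 184.8893,177.8312 78.5624,177.8312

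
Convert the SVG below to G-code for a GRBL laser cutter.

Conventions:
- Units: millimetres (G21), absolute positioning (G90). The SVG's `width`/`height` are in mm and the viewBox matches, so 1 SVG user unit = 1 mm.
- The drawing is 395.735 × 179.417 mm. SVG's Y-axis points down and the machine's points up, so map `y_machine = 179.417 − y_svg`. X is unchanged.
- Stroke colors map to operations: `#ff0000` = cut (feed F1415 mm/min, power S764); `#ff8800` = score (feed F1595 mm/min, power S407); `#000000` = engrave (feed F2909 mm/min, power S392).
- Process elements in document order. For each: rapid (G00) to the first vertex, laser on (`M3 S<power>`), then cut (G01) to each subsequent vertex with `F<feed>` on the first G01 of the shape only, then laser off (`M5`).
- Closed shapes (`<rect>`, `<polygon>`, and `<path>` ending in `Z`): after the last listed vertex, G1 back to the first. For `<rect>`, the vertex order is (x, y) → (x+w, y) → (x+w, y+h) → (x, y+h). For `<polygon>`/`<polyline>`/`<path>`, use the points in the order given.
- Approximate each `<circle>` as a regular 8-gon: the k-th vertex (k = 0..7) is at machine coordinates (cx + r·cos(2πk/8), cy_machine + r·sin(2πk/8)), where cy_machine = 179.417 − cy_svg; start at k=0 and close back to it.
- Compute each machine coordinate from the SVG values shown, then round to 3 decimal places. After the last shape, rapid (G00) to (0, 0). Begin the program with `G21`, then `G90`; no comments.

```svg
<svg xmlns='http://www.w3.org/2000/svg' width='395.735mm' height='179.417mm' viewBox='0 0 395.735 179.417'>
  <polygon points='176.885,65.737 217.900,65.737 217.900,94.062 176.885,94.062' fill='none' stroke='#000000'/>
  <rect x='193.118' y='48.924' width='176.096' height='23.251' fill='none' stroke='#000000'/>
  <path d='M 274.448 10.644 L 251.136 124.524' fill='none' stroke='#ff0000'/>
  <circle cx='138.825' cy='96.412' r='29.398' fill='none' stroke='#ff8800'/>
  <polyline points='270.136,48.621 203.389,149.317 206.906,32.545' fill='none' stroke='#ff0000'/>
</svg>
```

G21
G90
G00 X176.885 Y113.680
M3 S392
G01 X217.900 Y113.680 F2909
G01 X217.900 Y85.355
G01 X176.885 Y85.355
G01 X176.885 Y113.680
M5
G00 X193.118 Y130.493
M3 S392
G01 X369.214 Y130.493 F2909
G01 X369.214 Y107.242
G01 X193.118 Y107.242
G01 X193.118 Y130.493
M5
G00 X274.448 Y168.773
M3 S764
G01 X251.136 Y54.893 F1415
M5
G00 X168.223 Y83.005
M3 S407
G01 X159.613 Y103.793 F1595
G01 X138.825 Y112.403
G01 X118.037 Y103.793
G01 X109.427 Y83.005
G01 X118.037 Y62.217
G01 X138.825 Y53.607
G01 X159.613 Y62.217
G01 X168.223 Y83.005
M5
G00 X270.136 Y130.796
M3 S764
G01 X203.389 Y30.100 F1415
G01 X206.906 Y146.872
M5
G00 X0.000 Y0.000

Since the viewBox matches the mm dimensions, user units are millimetres directly. The only transform is the Y-flip y_m = 179.417 − y_svg.

Shape 1 is a rectangle drawn with `<polygon>`. Its stroke #000000 means engrave at S392, F2909. After flipping Y the toolpath is (176.885,113.680) → (217.900,113.680) → (217.900,85.355) → (176.885,85.355) → (176.885,113.680), returning to the start.

Shape 2 is a rectangle drawn with `<rect>`. Its stroke #000000 means engrave at S392, F2909. After flipping Y the toolpath is (193.118,130.493) → (369.214,130.493) → (369.214,107.242) → (193.118,107.242) → (193.118,130.493), returning to the start.

Shape 3 is a line segment drawn with `<path>`. Its stroke #ff0000 means cut at S764, F1415. After flipping Y the toolpath is (274.448,168.773) → (251.136,54.893).

Shape 4 is a circle drawn with `<circle>`. Its stroke #ff8800 means score at S407, F1595. After flipping Y the toolpath is (168.223,83.005) → (159.613,103.793) → (138.825,112.403) → (118.037,103.793) → (109.427,83.005) → (118.037,62.217) → (138.825,53.607) → (159.613,62.217) → (168.223,83.005), returning to the start.

Shape 5 is a open polyline drawn with `<polyline>`. Its stroke #ff0000 means cut at S764, F1415. After flipping Y the toolpath is (270.136,130.796) → (203.389,30.100) → (206.906,146.872).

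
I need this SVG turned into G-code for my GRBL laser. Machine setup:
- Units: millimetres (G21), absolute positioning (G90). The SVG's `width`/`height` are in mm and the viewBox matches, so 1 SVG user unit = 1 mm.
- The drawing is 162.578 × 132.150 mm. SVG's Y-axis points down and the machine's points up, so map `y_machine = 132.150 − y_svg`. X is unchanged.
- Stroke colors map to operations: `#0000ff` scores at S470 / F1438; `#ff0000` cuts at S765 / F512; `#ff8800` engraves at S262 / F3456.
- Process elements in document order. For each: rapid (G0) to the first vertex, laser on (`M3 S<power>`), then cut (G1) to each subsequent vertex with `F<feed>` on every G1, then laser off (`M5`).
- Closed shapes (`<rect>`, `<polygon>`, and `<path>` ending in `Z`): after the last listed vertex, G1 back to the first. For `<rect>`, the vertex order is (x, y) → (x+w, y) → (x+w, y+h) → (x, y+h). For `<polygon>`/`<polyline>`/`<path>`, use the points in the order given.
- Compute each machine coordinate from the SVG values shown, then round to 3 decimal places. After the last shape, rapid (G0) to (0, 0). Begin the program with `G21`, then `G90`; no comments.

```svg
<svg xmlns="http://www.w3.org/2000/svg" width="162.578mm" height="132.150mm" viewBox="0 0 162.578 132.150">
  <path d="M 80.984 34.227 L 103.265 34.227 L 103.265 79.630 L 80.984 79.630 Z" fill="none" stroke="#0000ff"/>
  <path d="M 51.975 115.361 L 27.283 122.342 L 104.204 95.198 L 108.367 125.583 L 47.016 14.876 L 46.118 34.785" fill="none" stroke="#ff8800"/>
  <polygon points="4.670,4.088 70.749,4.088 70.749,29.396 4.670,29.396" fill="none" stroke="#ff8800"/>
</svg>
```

viewBox `0 0 162.578 132.150` with mm width/height → 1 unit = 1 mm. Flip: y_m = 132.150 − y_svg.

**Shape 1** — `<path>` rectangle, stroke `#0000ff` → score (S470, F1438). Machine vertices: (80.984,97.923) → (103.265,97.923) → (103.265,52.520) → (80.984,52.520) → (80.984,97.923). Closed: final G1 returns to the first vertex.

**Shape 2** — `<path>` open polyline, stroke `#ff8800` → engrave (S262, F3456). Machine vertices: (51.975,16.789) → (27.283,9.808) → (104.204,36.952) → (108.367,6.567) → (47.016,117.274) → (46.118,97.365). Open path.

**Shape 3** — `<polygon>` rectangle, stroke `#ff8800` → engrave (S262, F3456). Machine vertices: (4.670,128.062) → (70.749,128.062) → (70.749,102.754) → (4.670,102.754) → (4.670,128.062). Closed: final G1 returns to the first vertex.

G21
G90
G0 X80.984 Y97.923
M3 S470
G1 X103.265 Y97.923 F1438
G1 X103.265 Y52.520 F1438
G1 X80.984 Y52.520 F1438
G1 X80.984 Y97.923 F1438
M5
G0 X51.975 Y16.789
M3 S262
G1 X27.283 Y9.808 F3456
G1 X104.204 Y36.952 F3456
G1 X108.367 Y6.567 F3456
G1 X47.016 Y117.274 F3456
G1 X46.118 Y97.365 F3456
M5
G0 X4.670 Y128.062
M3 S262
G1 X70.749 Y128.062 F3456
G1 X70.749 Y102.754 F3456
G1 X4.670 Y102.754 F3456
G1 X4.670 Y128.062 F3456
M5
G0 X0.000 Y0.000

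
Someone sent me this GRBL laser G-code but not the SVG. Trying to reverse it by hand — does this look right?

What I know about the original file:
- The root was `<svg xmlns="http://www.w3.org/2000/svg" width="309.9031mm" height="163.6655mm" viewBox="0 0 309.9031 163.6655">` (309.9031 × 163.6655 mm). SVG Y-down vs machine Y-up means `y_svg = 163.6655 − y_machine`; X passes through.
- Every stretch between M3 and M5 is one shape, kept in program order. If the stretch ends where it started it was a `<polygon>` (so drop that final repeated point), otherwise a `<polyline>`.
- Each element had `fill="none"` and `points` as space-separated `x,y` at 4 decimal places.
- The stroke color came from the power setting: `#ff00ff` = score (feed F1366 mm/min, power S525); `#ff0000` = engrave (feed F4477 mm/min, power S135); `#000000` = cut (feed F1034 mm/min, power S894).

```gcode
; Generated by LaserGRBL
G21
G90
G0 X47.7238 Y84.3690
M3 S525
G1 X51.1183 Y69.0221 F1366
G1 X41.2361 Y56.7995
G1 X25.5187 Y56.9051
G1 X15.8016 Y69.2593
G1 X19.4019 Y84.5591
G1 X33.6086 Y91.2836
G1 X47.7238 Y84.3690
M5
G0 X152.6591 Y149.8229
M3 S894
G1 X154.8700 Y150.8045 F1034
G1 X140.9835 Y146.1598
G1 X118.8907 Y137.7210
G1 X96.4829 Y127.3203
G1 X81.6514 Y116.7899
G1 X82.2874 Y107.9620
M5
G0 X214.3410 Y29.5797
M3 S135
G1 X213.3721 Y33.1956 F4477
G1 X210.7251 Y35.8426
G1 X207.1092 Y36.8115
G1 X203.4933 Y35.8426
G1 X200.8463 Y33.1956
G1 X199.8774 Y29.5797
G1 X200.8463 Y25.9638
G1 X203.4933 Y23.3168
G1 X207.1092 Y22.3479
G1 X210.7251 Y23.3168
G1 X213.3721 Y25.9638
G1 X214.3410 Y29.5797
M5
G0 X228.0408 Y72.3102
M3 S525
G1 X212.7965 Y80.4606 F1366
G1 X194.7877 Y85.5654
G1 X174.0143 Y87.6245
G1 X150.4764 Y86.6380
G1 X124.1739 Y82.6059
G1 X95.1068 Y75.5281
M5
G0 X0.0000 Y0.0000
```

<svg xmlns="http://www.w3.org/2000/svg" width="309.9031mm" height="163.6655mm" viewBox="0 0 309.9031 163.6655">
  <polygon points="47.7238,79.2965 51.1183,94.6434 41.2361,106.8660 25.5187,106.7604 15.8016,94.4062 19.4019,79.1064 33.6086,72.3819" fill="none" stroke="#ff00ff"/>
  <polyline points="152.6591,13.8426 154.8700,12.8610 140.9835,17.5057 118.8907,25.9445 96.4829,36.3452 81.6514,46.8756 82.2874,55.7035" fill="none" stroke="#000000"/>
  <polygon points="214.3410,134.0858 213.3721,130.4699 210.7251,127.8229 207.1092,126.8540 203.4933,127.8229 200.8463,130.4699 199.8774,134.0858 200.8463,137.7017 203.4933,140.3487 207.1092,141.3176 210.7251,140.3487 213.3721,137.7017" fill="none" stroke="#ff0000"/>
  <polyline points="228.0408,91.3553 212.7965,83.2049 194.7877,78.1001 174.0143,76.0410 150.4764,77.0275 124.1739,81.0596 95.1068,88.1374" fill="none" stroke="#ff00ff"/>
</svg>

Each laser-on run becomes one SVG element. Flip Y back into SVG space with y_svg = 163.6655 − y_machine.

Run 1: S525 ⇒ score layer `#ff00ff`. The run returns to its start, so emit a `<polygon>` with points (Y-flipped): 47.7238,79.2965 51.1183,94.6434 41.2361,106.8660 25.5187,106.7604 15.8016,94.4062 19.4019,79.1064 33.6086,72.3819.

Run 2: the run's S894 means `#000000` (cut). The run is open, so emit a `<polyline>` with points (Y-flipped): 152.6591,13.8426 154.8700,12.8610 140.9835,17.5057 118.8907,25.9445 96.4829,36.3452 81.6514,46.8756 82.2874,55.7035.

Run 3: power S135 maps to stroke `#ff0000` (engrave). The run returns to its start, so emit a `<polygon>` with points (Y-flipped): 214.3410,134.0858 213.3721,130.4699 210.7251,127.8229 207.1092,126.8540 203.4933,127.8229 200.8463,130.4699 199.8774,134.0858 200.8463,137.7017 203.4933,140.3487 207.1092,141.3176 210.7251,140.3487 213.3721,137.7017.

Run 4: power S525 maps to stroke `#ff00ff` (score). The run is open, so emit a `<polyline>` with points (Y-flipped): 228.0408,91.3553 212.7965,83.2049 194.7877,78.1001 174.0143,76.0410 150.4764,77.0275 124.1739,81.0596 95.1068,88.1374.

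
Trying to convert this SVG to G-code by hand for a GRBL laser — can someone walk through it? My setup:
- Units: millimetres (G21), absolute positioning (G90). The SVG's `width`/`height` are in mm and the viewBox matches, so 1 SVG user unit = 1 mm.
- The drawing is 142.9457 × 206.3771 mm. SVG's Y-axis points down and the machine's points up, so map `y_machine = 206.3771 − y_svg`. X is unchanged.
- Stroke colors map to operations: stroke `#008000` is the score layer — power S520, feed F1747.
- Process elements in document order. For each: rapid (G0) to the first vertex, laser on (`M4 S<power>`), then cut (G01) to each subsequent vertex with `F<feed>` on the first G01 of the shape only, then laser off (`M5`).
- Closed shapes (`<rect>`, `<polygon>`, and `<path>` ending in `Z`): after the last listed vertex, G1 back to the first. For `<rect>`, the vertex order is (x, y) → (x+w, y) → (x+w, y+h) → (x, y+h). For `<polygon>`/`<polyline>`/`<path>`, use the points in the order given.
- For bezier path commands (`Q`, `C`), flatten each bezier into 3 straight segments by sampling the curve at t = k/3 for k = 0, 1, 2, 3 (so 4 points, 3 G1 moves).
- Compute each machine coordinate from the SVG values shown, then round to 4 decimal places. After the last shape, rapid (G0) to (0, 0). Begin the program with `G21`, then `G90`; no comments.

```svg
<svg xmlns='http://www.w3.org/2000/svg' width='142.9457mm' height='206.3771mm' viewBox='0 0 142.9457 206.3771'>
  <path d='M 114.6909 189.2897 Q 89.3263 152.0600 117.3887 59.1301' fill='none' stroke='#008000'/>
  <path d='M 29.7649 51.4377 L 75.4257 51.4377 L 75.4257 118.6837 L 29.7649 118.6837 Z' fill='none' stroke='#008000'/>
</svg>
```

Since the viewBox matches the mm dimensions, user units are millimetres directly. The only transform is the Y-flip y_m = 206.3771 − y_svg.

Shape 1 is a quadratic bezier drawn with `<path>`. Its stroke #008000 means score at S520, F1747. After flipping Y the toolpath is (114.6909,17.0874) → (103.7175,48.0961) → (104.6168,91.4826) → (117.3887,147.2470).

Shape 2 is a rectangle drawn with `<path>`. Its stroke #008000 means score at S520, F1747. After flipping Y the toolpath is (29.7649,154.9394) → (75.4257,154.9394) → (75.4257,87.6934) → (29.7649,87.6934) → (29.7649,154.9394), returning to the start.

G21
G90
G0 X114.6909 Y17.0874
M4 S520
G01 X103.7175 Y48.0961 F1747
G01 X104.6168 Y91.4826
G01 X117.3887 Y147.2470
M5
G0 X29.7649 Y154.9394
M4 S520
G01 X75.4257 Y154.9394 F1747
G01 X75.4257 Y87.6934
G01 X29.7649 Y87.6934
G01 X29.7649 Y154.9394
M5
G0 X0.0000 Y0.0000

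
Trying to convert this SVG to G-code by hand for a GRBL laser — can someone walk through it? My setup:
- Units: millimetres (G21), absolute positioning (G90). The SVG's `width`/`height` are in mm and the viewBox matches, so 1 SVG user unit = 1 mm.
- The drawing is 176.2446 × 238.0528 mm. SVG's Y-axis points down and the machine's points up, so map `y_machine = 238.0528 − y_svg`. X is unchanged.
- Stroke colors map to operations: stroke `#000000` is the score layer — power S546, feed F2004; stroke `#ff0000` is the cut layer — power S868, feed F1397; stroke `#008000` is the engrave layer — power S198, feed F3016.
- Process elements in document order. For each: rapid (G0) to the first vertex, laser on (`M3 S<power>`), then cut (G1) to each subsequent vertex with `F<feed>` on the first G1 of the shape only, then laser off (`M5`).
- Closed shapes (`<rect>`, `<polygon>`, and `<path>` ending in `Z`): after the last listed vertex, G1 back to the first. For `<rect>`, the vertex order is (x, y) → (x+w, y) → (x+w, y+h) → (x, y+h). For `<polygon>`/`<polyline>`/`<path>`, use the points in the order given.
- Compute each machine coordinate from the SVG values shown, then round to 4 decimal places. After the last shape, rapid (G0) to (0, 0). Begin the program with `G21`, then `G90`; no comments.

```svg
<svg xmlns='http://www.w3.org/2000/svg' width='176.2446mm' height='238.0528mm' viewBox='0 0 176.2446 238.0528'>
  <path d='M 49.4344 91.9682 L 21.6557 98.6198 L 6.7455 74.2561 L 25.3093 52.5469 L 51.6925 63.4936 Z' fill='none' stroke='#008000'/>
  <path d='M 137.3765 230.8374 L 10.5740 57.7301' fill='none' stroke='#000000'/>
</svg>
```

G21
G90
G0 X49.4344 Y146.0846
M3 S198
G1 X21.6557 Y139.4330 F3016
G1 X6.7455 Y163.7967
G1 X25.3093 Y185.5059
G1 X51.6925 Y174.5592
G1 X49.4344 Y146.0846
M5
G0 X137.3765 Y7.2154
M3 S546
G1 X10.5740 Y180.3227 F2004
M5
G0 X0.0000 Y0.0000

viewBox `0 0 176.2446 238.0528` with mm width/height → 1 unit = 1 mm. Flip: y_m = 238.0528 − y_svg.

**Shape 1** — `<path>` regular polygon, stroke `#008000` → engrave (S198, F3016). Machine vertices: (49.4344,146.0846) → (21.6557,139.4330) → (6.7455,163.7967) → (25.3093,185.5059) → (51.6925,174.5592) → (49.4344,146.0846). Closed: final G1 returns to the first vertex.

**Shape 2** — `<path>` line segment, stroke `#000000` → score (S546, F2004). Machine vertices: (137.3765,7.2154) → (10.5740,180.3227). Open path.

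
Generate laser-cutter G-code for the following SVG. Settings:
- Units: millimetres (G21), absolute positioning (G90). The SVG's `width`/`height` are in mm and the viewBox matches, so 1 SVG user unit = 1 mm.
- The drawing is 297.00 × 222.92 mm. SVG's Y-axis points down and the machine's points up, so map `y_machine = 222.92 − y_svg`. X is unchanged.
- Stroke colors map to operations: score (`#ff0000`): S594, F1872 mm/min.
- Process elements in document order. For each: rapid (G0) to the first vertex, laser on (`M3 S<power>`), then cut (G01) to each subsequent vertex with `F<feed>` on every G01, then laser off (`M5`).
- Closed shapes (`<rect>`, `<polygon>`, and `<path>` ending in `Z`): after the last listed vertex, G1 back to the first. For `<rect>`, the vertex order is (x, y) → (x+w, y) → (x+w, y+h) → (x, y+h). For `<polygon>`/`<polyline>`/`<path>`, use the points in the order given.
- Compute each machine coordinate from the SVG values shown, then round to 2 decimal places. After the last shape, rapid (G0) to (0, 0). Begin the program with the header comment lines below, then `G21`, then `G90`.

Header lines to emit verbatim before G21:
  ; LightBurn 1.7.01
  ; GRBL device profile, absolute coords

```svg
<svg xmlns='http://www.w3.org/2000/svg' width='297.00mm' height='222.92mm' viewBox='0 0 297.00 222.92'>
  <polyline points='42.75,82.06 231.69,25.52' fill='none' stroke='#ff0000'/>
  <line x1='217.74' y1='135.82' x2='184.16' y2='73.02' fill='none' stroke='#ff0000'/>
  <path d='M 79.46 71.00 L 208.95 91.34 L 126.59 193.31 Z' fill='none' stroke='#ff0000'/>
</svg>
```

; LightBurn 1.7.01
; GRBL device profile, absolute coords
G21
G90
G0 X42.75 Y140.86
M3 S594
G01 X231.69 Y197.40 F1872
M5
G0 X217.74 Y87.10
M3 S594
G01 X184.16 Y149.90 F1872
M5
G0 X79.46 Y151.92
M3 S594
G01 X208.95 Y131.58 F1872
G01 X126.59 Y29.61 F1872
G01 X79.46 Y151.92 F1872
M5
G0 X0.00 Y0.00

1 u = 1 mm; y_m = 222.92 − y.

[1] `<polyline>` line segment, #ff0000→score S594 F1872: (42.75,140.86) → (231.69,197.40)

[2] `<line>` line segment, #ff0000→score S594 F1872: (217.74,87.10) → (184.16,149.90)

[3] `<path>` regular polygon, #ff0000→score S594 F1872: (79.46,151.92) → (208.95,131.58) → (126.59,29.61) → (79.46,151.92) (closed)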